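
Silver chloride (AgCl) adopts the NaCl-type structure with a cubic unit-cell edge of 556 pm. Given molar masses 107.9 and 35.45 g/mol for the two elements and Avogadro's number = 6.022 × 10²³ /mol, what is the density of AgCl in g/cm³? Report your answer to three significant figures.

5.54 g/cm³

The NaCl-type structure contains Z = 4 formula units per cell; M(AgCl) = 107.9 + 35.45 = 143.35 g/mol.
a³ = (5.560 × 10^-8 cm)³ = 1.719 × 10^-22 cm³.
ρ = 4 × 143.35 / (6.022 × 10²³ × 1.719 × 10^-22) = 5.540 g/cm³.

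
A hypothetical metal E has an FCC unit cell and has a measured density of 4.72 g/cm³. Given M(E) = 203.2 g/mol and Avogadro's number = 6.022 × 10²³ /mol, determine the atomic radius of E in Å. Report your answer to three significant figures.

2.33 Å

For an FCC cell (Z = 4), a³ = Z·M/(N_A·ρ) = 4 × 203.2 / (6.022 × 10²³ × 4.720) = 2.860 × 10^-22 cm³, so a = 6.588 × 10^-8 cm = 6.588 Å.
Atoms touch along the face diagonal, so √2·a = 4r, so r = 0.3536 × a = 2.33 Å.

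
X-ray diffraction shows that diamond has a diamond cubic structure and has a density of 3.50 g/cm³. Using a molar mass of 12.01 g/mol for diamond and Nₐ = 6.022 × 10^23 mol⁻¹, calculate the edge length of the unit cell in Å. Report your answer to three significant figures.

3.57 Å

With Z = 8 atoms per diamond cubic cell, a³ = Z·M/(N_A·ρ) = 8 × 12.01 / (6.022 × 10²³ × 3.500 g/cm³) = 4.559 × 10^-23 cm³.
a = (4.559 × 10^-23)^(1/3) = 3.572 × 10^-8 cm = 3.57 Å.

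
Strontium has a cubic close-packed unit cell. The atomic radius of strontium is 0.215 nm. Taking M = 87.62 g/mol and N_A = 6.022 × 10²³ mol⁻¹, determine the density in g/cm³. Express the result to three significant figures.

In an FCC lattice, atoms touch along the face diagonal, so √2·a = 4r, giving a = 0.6081 nm = 6.081 × 10^-8 cm.
With Z = 4, ρ = Z·M/(N_A·a³) = 4 × 87.62 / (6.022 × 10²³ × 2.249 × 10^-22) = 2.588 g/cm³.

2.59 g/cm³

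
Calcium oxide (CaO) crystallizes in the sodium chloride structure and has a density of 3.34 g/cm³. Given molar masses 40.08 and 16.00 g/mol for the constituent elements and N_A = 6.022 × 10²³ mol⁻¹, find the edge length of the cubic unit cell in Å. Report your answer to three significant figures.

4.81 Å

M(CaO) = 56.08 g/mol; Z = 4 formula units per cell.
a³ = Z·M/(N_A·ρ) = 4 × 56.08 / (6.022 × 10²³ × 3.34) = 1.115 × 10^-22 cm³, so a = 4.813 × 10^-8 cm = 4.81 Å.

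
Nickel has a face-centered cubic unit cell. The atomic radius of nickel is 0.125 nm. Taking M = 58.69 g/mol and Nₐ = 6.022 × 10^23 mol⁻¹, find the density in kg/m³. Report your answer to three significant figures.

8820 kg/m³

In an FCC lattice, atoms touch along the face diagonal, so √2·a = 4r, giving a = 0.3536 nm = 3.536 × 10^-8 cm.
With Z = 4, ρ = Z·M/(N_A·a³) = 4 × 58.69 / (6.022 × 10²³ × 4.419 × 10^-23) = 8.821 g/cm³ = 8820 kg/m³.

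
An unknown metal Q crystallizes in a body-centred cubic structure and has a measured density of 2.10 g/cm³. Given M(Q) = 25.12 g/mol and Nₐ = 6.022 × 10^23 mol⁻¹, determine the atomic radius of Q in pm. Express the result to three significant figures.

148 pm

For a BCC cell (Z = 2), a³ = Z·M/(N_A·ρ) = 2 × 25.12 / (6.022 × 10²³ × 2.100) = 3.973 × 10^-23 cm³, so a = 3.412 × 10^-8 cm = 341.2 pm.
Atoms touch along the body diagonal, so √3·a = 4r, so r = 0.4330 × a = 148 pm.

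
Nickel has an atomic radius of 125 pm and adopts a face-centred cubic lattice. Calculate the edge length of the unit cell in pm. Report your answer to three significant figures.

In an FCC lattice, atoms touch along the face diagonal, so √2·a = 4r.
a = 4r/√2 = 4 × 125 / 1.4142 = 354 pm.

354 pm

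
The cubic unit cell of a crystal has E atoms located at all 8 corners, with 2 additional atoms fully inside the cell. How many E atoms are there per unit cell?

Corner atoms are shared by 8 cells (1/8 each), interior atoms are unshared.
Net atoms = 8 × 1/8 + 2 = 1 + 2 = 3.

3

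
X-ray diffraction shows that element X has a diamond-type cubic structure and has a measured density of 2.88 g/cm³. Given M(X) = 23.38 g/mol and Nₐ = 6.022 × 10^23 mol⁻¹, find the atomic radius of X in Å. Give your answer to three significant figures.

For a diamond cubic cell (Z = 8), a³ = Z·M/(N_A·ρ) = 8 × 23.38 / (6.022 × 10²³ × 2.880) = 1.078 × 10^-22 cm³, so a = 4.760 × 10^-8 cm = 4.760 Å.
Nearest neighbors lie along the body diagonal with √3·a = 8r, so r = 0.2165 × a = 1.03 Å.

1.03 Å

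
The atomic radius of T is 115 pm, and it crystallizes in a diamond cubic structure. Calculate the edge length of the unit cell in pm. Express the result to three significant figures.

In a diamond cubic lattice, nearest neighbors lie along the body diagonal with √3·a = 8r.
a = 8r/√3 = 8 × 115 / 1.7321 = 531 pm.

531 pm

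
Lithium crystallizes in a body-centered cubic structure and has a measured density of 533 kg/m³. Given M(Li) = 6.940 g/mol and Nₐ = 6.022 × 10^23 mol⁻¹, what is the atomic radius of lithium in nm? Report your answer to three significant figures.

For a BCC cell (Z = 2), a³ = Z·M/(N_A·ρ) = 2 × 6.940 / (6.022 × 10²³ × 0.5330) = 4.324 × 10^-23 cm³, so a = 3.510 × 10^-8 cm = 0.3510 nm.
Atoms touch along the body diagonal, so √3·a = 4r, so r = 0.4330 × a = 0.152 nm.

0.152 nm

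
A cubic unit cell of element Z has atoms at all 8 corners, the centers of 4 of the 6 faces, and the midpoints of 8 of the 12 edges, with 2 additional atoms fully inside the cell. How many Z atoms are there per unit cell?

7

Corner atoms are shared by 8 cells (1/8 each), face atoms by 2 (1/2 each), edge atoms by 4 (1/4 each), interior atoms are unshared.
Net atoms = 8 × 1/8 + 4 × 1/2 + 8 × 1/4 + 2 = 1 + 2 + 2 + 2 = 7.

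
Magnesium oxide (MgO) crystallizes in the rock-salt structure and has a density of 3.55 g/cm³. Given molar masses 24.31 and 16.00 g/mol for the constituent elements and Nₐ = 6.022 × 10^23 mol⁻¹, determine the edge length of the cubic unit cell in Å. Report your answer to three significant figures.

M(MgO) = 40.31 g/mol; Z = 4 formula units per cell.
a³ = Z·M/(N_A·ρ) = 4 × 40.31 / (6.022 × 10²³ × 3.55) = 7.542 × 10^-23 cm³, so a = 4.225 × 10^-8 cm = 4.23 Å.

4.23 Å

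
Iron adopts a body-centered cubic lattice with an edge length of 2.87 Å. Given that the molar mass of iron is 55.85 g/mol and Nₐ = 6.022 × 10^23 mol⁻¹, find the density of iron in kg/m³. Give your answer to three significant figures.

7850 kg/m³

A BCC unit cell contains Z = 2 atoms.
Cell volume: a³ = (2.87 Å)³ = (2.870 × 10^-8 cm)³ = 2.364 × 10^-23 cm³.
ρ = Z·M/(N_A·a³) = 2 × 55.85 / (6.022 × 10²³ × 2.364 × 10^-23) = 7.846 g/cm³ = 7850 kg/m³.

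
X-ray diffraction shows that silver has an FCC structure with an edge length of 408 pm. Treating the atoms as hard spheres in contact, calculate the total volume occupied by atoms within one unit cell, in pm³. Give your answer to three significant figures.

In an FCC lattice atoms touch along the face diagonal, so √2·a = 4r, so r = 0.3536a = 144.2 pm.
V_atoms = Z × (4/3)πr³ = 4 × (4/3)π × (144.2)³ = 5.03 × 10^7 pm³.

5.03 × 10^7 pm³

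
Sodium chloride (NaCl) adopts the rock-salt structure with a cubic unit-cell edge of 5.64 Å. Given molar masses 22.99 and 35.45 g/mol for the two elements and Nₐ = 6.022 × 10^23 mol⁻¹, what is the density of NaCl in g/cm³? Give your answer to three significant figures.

The rock-salt structure contains Z = 4 formula units per cell; M(NaCl) = 22.99 + 35.45 = 58.44 g/mol.
a³ = (5.640 × 10^-8 cm)³ = 1.794 × 10^-22 cm³.
ρ = 4 × 58.44 / (6.022 × 10²³ × 1.794 × 10^-22) = 2.164 g/cm³.

2.16 g/cm³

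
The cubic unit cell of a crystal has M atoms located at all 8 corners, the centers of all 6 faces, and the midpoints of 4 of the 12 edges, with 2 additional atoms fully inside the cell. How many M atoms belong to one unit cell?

7

Corner atoms are shared by 8 cells (1/8 each), face atoms by 2 (1/2 each), edge atoms by 4 (1/4 each), interior atoms are unshared.
Net atoms = 8 × 1/8 + 6 × 1/2 + 4 × 1/4 + 2 = 1 + 3 + 1 + 2 = 7.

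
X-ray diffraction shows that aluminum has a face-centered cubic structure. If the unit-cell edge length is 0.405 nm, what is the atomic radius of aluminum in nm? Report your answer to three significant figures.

In an FCC lattice, atoms touch along the face diagonal, so √2·a = 4r.
r = √2·a/4 = 1.4142 × 0.405 / 4 = 0.143 nm.

0.143 nm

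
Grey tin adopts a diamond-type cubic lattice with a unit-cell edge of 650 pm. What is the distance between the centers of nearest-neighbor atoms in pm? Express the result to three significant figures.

281 pm

In a diamond cubic structure, nearest neighbors lie along the body diagonal with √3·a = 8r; the nearest-neighbor distance equals 2r = 0.4330·a.
d = 0.4330 × 650 = 281 pm.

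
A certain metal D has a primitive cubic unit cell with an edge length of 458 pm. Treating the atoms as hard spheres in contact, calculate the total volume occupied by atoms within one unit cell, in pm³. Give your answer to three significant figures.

In a simple cubic lattice atoms touch along the cell edge, so a = 2r, so r = 0.5000a = 229.0 pm.
V_atoms = Z × (4/3)πr³ = 1 × (4/3)π × (229.0)³ = 5.03 × 10^7 pm³.

5.03 × 10^7 pm³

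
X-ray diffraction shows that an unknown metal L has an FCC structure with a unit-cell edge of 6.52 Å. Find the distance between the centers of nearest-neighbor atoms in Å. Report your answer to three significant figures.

In an FCC structure, atoms touch along the face diagonal, so √2·a = 4r; the nearest-neighbor distance equals 2r = 0.7071·a.
d = 0.7071 × 6.52 = 4.61 Å.

4.61 Å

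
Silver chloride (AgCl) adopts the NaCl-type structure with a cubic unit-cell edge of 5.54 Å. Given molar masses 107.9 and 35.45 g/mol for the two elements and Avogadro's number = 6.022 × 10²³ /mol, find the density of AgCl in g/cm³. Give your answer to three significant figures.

5.60 g/cm³

The NaCl-type structure contains Z = 4 formula units per cell; M(AgCl) = 107.9 + 35.45 = 143.35 g/mol.
a³ = (5.540 × 10^-8 cm)³ = 1.700 × 10^-22 cm³.
ρ = 4 × 143.35 / (6.022 × 10²³ × 1.700 × 10^-22) = 5.600 g/cm³.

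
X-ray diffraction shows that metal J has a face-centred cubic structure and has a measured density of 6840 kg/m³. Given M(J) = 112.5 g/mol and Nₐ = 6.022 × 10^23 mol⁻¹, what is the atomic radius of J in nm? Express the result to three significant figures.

0.169 nm

For an FCC cell (Z = 4), a³ = Z·M/(N_A·ρ) = 4 × 112.5 / (6.022 × 10²³ × 6.840) = 1.092 × 10^-22 cm³, so a = 4.780 × 10^-8 cm = 0.4780 nm.
Atoms touch along the face diagonal, so √2·a = 4r, so r = 0.3536 × a = 0.169 nm.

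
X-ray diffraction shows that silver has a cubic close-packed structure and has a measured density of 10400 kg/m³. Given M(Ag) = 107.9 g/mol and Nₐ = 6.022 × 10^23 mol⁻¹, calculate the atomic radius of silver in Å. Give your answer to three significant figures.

1.45 Å

For an FCC cell (Z = 4), a³ = Z·M/(N_A·ρ) = 4 × 107.9 / (6.022 × 10²³ × 10.40) = 6.891 × 10^-23 cm³, so a = 4.100 × 10^-8 cm = 4.100 Å.
Atoms touch along the face diagonal, so √2·a = 4r, so r = 0.3536 × a = 1.45 Å.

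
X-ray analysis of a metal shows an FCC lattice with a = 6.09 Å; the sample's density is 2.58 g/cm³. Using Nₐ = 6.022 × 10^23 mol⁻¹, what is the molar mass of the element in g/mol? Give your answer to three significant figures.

An FCC cell has Z = 4 atoms; a = 6.090 × 10^-8 cm.
M = ρ·N_A·a³/Z = 2.58 × 6.022 × 10²³ × 2.259 × 10^-22 / 4 = 87.7 g/mol.

87.7 g/mol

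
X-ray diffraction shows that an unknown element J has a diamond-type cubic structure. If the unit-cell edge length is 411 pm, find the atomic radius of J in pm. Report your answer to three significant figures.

89.0 pm

In a diamond cubic lattice, nearest neighbors lie along the body diagonal with √3·a = 8r.
r = √3·a/8 = 1.7321 × 411 / 8 = 89.0 pm.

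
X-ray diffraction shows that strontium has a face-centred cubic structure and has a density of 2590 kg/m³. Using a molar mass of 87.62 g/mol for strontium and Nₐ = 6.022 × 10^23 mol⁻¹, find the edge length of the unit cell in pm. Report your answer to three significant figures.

With Z = 4 atoms per FCC cell, a³ = Z·M/(N_A·ρ) = 4 × 87.62 / (6.022 × 10²³ × 2.590 g/cm³) = 2.247 × 10^-22 cm³.
a = (2.247 × 10^-22)^(1/3) = 6.080 × 10^-8 cm = 608 pm.

608 pm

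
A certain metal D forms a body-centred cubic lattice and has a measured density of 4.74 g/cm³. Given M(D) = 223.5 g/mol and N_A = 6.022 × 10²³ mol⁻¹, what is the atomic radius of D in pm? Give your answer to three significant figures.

For a BCC cell (Z = 2), a³ = Z·M/(N_A·ρ) = 2 × 223.5 / (6.022 × 10²³ × 4.740) = 1.566 × 10^-22 cm³, so a = 5.390 × 10^-8 cm = 539.0 pm.
Atoms touch along the body diagonal, so √3·a = 4r, so r = 0.4330 × a = 233 pm.

233 pm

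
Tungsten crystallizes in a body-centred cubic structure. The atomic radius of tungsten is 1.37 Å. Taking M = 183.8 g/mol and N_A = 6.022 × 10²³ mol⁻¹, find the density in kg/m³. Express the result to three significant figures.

19300 kg/m³

In a BCC lattice, atoms touch along the body diagonal, so √3·a = 4r, giving a = 3.164 Å = 3.164 × 10^-8 cm.
With Z = 2, ρ = Z·M/(N_A·a³) = 2 × 183.8 / (6.022 × 10²³ × 3.167 × 10^-23) = 19.27 g/cm³ = 19300 kg/m³.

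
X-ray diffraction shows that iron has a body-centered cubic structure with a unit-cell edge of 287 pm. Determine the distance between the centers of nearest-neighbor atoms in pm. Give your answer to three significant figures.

In a BCC structure, atoms touch along the body diagonal, so √3·a = 4r; the nearest-neighbor distance equals 2r = 0.8660·a.
d = 0.8660 × 287 = 249 pm.

249 pm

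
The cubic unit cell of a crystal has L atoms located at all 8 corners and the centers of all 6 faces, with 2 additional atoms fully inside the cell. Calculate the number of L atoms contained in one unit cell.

Corner atoms are shared by 8 cells (1/8 each), face atoms by 2 (1/2 each), interior atoms are unshared.
Net atoms = 8 × 1/8 + 6 × 1/2 + 2 = 1 + 3 + 2 = 6.

6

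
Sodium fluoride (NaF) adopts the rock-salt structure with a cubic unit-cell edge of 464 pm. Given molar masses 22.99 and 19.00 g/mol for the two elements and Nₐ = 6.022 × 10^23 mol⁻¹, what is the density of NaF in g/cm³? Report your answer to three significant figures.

2.79 g/cm³

The rock-salt structure contains Z = 4 formula units per cell; M(NaF) = 22.99 + 19.00 = 41.99 g/mol.
a³ = (4.640 × 10^-8 cm)³ = 9.990 × 10^-23 cm³.
ρ = 4 × 41.99 / (6.022 × 10²³ × 9.990 × 10^-23) = 2.792 g/cm³.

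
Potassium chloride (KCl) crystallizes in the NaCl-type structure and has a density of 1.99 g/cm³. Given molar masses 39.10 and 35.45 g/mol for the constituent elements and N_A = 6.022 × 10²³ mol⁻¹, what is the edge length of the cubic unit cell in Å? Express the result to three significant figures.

M(KCl) = 74.55 g/mol; Z = 4 formula units per cell.
a³ = Z·M/(N_A·ρ) = 4 × 74.55 / (6.022 × 10²³ × 1.99) = 2.488 × 10^-22 cm³, so a = 6.290 × 10^-8 cm = 6.29 Å.

6.29 Å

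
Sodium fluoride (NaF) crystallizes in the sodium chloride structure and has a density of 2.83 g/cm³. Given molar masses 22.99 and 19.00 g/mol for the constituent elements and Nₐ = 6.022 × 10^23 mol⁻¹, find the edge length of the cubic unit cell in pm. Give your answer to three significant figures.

M(NaF) = 41.99 g/mol; Z = 4 formula units per cell.
a³ = Z·M/(N_A·ρ) = 4 × 41.99 / (6.022 × 10²³ × 2.83) = 9.856 × 10^-23 cm³, so a = 4.619 × 10^-8 cm = 462 pm.

462 pm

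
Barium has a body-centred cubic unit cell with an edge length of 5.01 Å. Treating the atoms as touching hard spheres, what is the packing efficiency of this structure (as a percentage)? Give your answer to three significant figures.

68.0%

In a BCC lattice atoms touch along the body diagonal, so √3·a = 4r, so r = 0.4330a = 2.169 Å.
Packing fraction = Z·(4/3)πr³ / a³ = 2 × (4/3)π × (2.169)³ / (5.01)³ = 0.6802 = 68.0%.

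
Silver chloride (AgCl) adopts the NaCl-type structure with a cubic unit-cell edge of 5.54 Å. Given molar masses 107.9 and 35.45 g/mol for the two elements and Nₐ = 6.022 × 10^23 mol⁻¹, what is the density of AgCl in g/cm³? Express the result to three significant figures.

5.60 g/cm³

The NaCl-type structure contains Z = 4 formula units per cell; M(AgCl) = 107.9 + 35.45 = 143.35 g/mol.
a³ = (5.540 × 10^-8 cm)³ = 1.700 × 10^-22 cm³.
ρ = 4 × 143.35 / (6.022 × 10²³ × 1.700 × 10^-22) = 5.600 g/cm³.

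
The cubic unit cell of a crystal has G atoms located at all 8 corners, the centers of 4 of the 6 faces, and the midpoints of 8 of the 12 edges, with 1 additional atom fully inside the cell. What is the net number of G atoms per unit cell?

Corner atoms are shared by 8 cells (1/8 each), face atoms by 2 (1/2 each), edge atoms by 4 (1/4 each), interior atoms are unshared.
Net atoms = 8 × 1/8 + 4 × 1/2 + 8 × 1/4 + 1 = 1 + 2 + 2 + 1 = 6.

6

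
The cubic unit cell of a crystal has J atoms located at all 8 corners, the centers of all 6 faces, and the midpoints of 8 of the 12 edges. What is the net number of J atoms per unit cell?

6

Corner atoms are shared by 8 cells (1/8 each), face atoms by 2 (1/2 each), edge atoms by 4 (1/4 each).
Net atoms = 8 × 1/8 + 6 × 1/2 + 8 × 1/4 = 1 + 3 + 2 = 6.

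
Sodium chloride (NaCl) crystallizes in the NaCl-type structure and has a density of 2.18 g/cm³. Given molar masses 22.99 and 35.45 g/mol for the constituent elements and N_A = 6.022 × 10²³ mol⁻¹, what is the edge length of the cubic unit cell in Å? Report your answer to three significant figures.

5.63 Å

M(NaCl) = 58.44 g/mol; Z = 4 formula units per cell.
a³ = Z·M/(N_A·ρ) = 4 × 58.44 / (6.022 × 10²³ × 2.18) = 1.781 × 10^-22 cm³, so a = 5.626 × 10^-8 cm = 5.63 Å.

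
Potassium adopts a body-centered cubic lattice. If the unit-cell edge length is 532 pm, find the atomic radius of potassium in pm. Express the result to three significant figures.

230 pm

In a BCC lattice, atoms touch along the body diagonal, so √3·a = 4r.
r = √3·a/4 = 1.7321 × 532 / 4 = 230 pm.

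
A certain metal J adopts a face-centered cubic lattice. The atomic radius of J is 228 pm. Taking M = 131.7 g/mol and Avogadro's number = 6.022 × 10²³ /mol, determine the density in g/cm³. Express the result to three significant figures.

In an FCC lattice, atoms touch along the face diagonal, so √2·a = 4r, giving a = 644.9 pm = 6.449 × 10^-8 cm.
With Z = 4, ρ = Z·M/(N_A·a³) = 4 × 131.7 / (6.022 × 10²³ × 2.682 × 10^-22) = 3.262 g/cm³.

3.26 g/cm³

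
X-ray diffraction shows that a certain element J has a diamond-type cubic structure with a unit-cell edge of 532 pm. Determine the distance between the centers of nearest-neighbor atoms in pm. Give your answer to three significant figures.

230 pm

In a diamond cubic structure, nearest neighbors lie along the body diagonal with √3·a = 8r; the nearest-neighbor distance equals 2r = 0.4330·a.
d = 0.4330 × 532 = 230 pm.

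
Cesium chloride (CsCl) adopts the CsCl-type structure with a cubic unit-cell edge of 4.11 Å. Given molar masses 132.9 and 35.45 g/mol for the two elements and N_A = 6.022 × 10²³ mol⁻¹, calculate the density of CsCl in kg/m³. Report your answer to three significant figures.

The CsCl-type structure contains Z = 1 formula unit per cell; M(CsCl) = 132.9 + 35.45 = 168.35 g/mol.
a³ = (4.110 × 10^-8 cm)³ = 6.943 × 10^-23 cm³.
ρ = 1 × 168.35 / (6.022 × 10²³ × 6.943 × 10^-23) = 4.027 g/cm³ = 4030 kg/m³.

4030 kg/m³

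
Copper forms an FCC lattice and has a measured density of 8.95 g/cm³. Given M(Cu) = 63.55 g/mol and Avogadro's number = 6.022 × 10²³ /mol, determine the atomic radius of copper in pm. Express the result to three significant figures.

128 pm

For an FCC cell (Z = 4), a³ = Z·M/(N_A·ρ) = 4 × 63.55 / (6.022 × 10²³ × 8.950) = 4.716 × 10^-23 cm³, so a = 3.613 × 10^-8 cm = 361.3 pm.
Atoms touch along the face diagonal, so √2·a = 4r, so r = 0.3536 × a = 128 pm.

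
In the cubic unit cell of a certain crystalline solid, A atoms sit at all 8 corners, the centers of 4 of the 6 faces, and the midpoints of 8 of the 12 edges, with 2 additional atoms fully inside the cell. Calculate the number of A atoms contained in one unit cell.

7

Corner atoms are shared by 8 cells (1/8 each), face atoms by 2 (1/2 each), edge atoms by 4 (1/4 each), interior atoms are unshared.
Net atoms = 8 × 1/8 + 4 × 1/2 + 8 × 1/4 + 2 = 1 + 2 + 2 + 2 = 7.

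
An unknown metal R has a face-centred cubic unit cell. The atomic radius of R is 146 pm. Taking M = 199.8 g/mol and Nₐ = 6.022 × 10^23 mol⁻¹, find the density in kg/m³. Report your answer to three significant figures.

In an FCC lattice, atoms touch along the face diagonal, so √2·a = 4r, giving a = 413.0 pm = 4.130 × 10^-8 cm.
With Z = 4, ρ = Z·M/(N_A·a³) = 4 × 199.8 / (6.022 × 10²³ × 7.042 × 10^-23) = 18.85 g/cm³ = 18800 kg/m³.

18800 kg/m³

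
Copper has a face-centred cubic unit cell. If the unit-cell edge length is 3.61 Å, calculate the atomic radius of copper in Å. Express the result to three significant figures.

1.28 Å

In an FCC lattice, atoms touch along the face diagonal, so √2·a = 4r.
r = √2·a/4 = 1.4142 × 3.61 / 4 = 1.28 Å.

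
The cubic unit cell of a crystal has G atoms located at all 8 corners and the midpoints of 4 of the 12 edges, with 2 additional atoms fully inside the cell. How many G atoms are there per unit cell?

Corner atoms are shared by 8 cells (1/8 each), edge atoms by 4 (1/4 each), interior atoms are unshared.
Net atoms = 8 × 1/8 + 4 × 1/4 + 2 = 1 + 1 + 2 = 4.

4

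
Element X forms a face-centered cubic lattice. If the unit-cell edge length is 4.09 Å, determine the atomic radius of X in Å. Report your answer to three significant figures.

1.45 Å

In an FCC lattice, atoms touch along the face diagonal, so √2·a = 4r.
r = √2·a/4 = 1.4142 × 4.09 / 4 = 1.45 Å.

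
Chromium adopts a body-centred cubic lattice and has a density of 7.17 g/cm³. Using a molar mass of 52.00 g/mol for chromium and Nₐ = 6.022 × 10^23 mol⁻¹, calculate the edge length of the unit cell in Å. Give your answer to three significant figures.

With Z = 2 atoms per BCC cell, a³ = Z·M/(N_A·ρ) = 2 × 52.00 / (6.022 × 10²³ × 7.170 g/cm³) = 2.409 × 10^-23 cm³.
a = (2.409 × 10^-23)^(1/3) = 2.888 × 10^-8 cm = 2.89 Å.

2.89 Å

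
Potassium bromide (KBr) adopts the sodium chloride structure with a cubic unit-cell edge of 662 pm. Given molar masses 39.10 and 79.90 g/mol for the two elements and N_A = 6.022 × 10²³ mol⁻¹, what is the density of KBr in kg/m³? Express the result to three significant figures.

2720 kg/m³

The sodium chloride structure contains Z = 4 formula units per cell; M(KBr) = 39.10 + 79.90 = 119.0 g/mol.
a³ = (6.620 × 10^-8 cm)³ = 2.901 × 10^-22 cm³.
ρ = 4 × 119.0 / (6.022 × 10²³ × 2.901 × 10^-22) = 2.725 g/cm³ = 2720 kg/m³.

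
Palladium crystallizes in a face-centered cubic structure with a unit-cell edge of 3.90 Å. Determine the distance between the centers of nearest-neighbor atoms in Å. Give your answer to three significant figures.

In an FCC structure, atoms touch along the face diagonal, so √2·a = 4r; the nearest-neighbor distance equals 2r = 0.7071·a.
d = 0.7071 × 3.90 = 2.76 Å.

2.76 Å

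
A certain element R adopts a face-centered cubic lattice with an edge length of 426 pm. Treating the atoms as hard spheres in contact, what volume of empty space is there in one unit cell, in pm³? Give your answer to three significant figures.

2.01 × 10^7 pm³

In an FCC lattice atoms touch along the face diagonal, so √2·a = 4r, so r = 0.3536a = 150.6 pm.
V_cell = a³ = 7.731 × 10^7 pm³; V_atoms = 4 × (4/3)πr³ = 5.725 × 10^7 pm³.
Empty space = 7.731 × 10^7 − 5.725 × 10^7 = 2.01 × 10^7 pm³.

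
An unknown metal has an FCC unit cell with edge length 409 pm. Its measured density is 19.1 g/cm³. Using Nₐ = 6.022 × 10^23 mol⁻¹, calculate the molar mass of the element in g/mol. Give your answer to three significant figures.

197 g/mol

An FCC cell has Z = 4 atoms; a = 4.090 × 10^-8 cm.
M = ρ·N_A·a³/Z = 19.1 × 6.022 × 10²³ × 6.842 × 10^-23 / 4 = 197 g/mol.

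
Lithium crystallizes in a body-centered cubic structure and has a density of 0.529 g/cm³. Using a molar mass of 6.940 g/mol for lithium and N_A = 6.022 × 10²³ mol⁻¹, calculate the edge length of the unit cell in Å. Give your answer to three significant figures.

3.52 Å

With Z = 2 atoms per BCC cell, a³ = Z·M/(N_A·ρ) = 2 × 6.940 / (6.022 × 10²³ × 0.5290 g/cm³) = 4.357 × 10^-23 cm³.
a = (4.357 × 10^-23)^(1/3) = 3.519 × 10^-8 cm = 3.52 Å.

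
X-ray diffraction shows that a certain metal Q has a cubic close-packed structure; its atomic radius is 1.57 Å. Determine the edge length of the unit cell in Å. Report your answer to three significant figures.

In an FCC lattice, atoms touch along the face diagonal, so √2·a = 4r.
a = 4r/√2 = 4 × 1.57 / 1.4142 = 4.44 Å.

4.44 Å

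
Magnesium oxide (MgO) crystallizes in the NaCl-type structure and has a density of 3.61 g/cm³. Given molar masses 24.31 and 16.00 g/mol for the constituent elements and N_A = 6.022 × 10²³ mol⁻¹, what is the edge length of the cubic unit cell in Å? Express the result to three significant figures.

4.20 Å

M(MgO) = 40.31 g/mol; Z = 4 formula units per cell.
a³ = Z·M/(N_A·ρ) = 4 × 40.31 / (6.022 × 10²³ × 3.61) = 7.417 × 10^-23 cm³, so a = 4.202 × 10^-8 cm = 4.20 Å.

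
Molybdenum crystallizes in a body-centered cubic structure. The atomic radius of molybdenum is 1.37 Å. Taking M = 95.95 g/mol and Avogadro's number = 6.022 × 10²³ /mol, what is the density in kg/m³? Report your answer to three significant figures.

In a BCC lattice, atoms touch along the body diagonal, so √3·a = 4r, giving a = 3.164 Å = 3.164 × 10^-8 cm.
With Z = 2, ρ = Z·M/(N_A·a³) = 2 × 95.95 / (6.022 × 10²³ × 3.167 × 10^-23) = 10.06 g/cm³ = 10100 kg/m³.

10100 kg/m³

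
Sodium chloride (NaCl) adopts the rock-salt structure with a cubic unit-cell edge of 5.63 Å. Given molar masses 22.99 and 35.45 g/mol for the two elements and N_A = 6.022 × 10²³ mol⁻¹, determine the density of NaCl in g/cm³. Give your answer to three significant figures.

The rock-salt structure contains Z = 4 formula units per cell; M(NaCl) = 22.99 + 35.45 = 58.44 g/mol.
a³ = (5.630 × 10^-8 cm)³ = 1.785 × 10^-22 cm³.
ρ = 4 × 58.44 / (6.022 × 10²³ × 1.785 × 10^-22) = 2.175 g/cm³.

2.18 g/cm³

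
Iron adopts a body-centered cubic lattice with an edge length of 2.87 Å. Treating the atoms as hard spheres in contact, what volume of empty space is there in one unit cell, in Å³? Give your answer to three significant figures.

In a BCC lattice atoms touch along the body diagonal, so √3·a = 4r, so r = 0.4330a = 1.243 Å.
V_cell = a³ = 23.64 Å³; V_atoms = 2 × (4/3)πr³ = 16.08 Å³.
Empty space = 23.64 − 16.08 = 7.56 Å³.

7.56 Å³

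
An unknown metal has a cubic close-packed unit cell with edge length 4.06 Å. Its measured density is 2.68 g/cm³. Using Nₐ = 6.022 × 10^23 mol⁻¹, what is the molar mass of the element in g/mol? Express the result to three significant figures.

An FCC cell has Z = 4 atoms; a = 4.060 × 10^-8 cm.
M = ρ·N_A·a³/Z = 2.68 × 6.022 × 10²³ × 6.692 × 10^-23 / 4 = 27.0 g/mol.

27.0 g/mol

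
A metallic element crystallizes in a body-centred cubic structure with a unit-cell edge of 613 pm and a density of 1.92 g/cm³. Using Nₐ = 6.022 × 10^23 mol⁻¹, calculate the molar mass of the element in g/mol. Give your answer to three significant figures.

A BCC cell has Z = 2 atoms; a = 6.130 × 10^-8 cm.
M = ρ·N_A·a³/Z = 1.92 × 6.022 × 10²³ × 2.303 × 10^-22 / 2 = 133 g/mol.

133 g/mol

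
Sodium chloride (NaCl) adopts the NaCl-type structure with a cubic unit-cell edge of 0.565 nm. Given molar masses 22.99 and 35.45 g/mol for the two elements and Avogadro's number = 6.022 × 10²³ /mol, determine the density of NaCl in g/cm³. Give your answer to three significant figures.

The NaCl-type structure contains Z = 4 formula units per cell; M(NaCl) = 22.99 + 35.45 = 58.44 g/mol.
a³ = (5.650 × 10^-8 cm)³ = 1.804 × 10^-22 cm³.
ρ = 4 × 58.44 / (6.022 × 10²³ × 1.804 × 10^-22) = 2.152 g/cm³.

2.15 g/cm³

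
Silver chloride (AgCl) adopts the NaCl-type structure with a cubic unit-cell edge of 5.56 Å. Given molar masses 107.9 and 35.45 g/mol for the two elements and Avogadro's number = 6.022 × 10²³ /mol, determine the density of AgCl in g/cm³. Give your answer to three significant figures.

The NaCl-type structure contains Z = 4 formula units per cell; M(AgCl) = 107.9 + 35.45 = 143.35 g/mol.
a³ = (5.560 × 10^-8 cm)³ = 1.719 × 10^-22 cm³.
ρ = 4 × 143.35 / (6.022 × 10²³ × 1.719 × 10^-22) = 5.540 g/cm³.

5.54 g/cm³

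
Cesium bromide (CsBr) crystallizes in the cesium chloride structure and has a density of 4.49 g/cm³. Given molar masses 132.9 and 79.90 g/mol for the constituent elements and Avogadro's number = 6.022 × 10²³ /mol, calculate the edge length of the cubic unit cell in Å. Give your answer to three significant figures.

4.29 Å

M(CsBr) = 212.8 g/mol; Z = 1 formula unit per cell.
a³ = Z·M/(N_A·ρ) = 1 × 212.8 / (6.022 × 10²³ × 4.49) = 7.870 × 10^-23 cm³, so a = 4.285 × 10^-8 cm = 4.29 Å.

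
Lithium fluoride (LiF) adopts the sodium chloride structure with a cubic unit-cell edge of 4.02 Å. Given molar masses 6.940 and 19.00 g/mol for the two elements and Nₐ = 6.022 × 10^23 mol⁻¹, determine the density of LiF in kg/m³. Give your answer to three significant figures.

The sodium chloride structure contains Z = 4 formula units per cell; M(LiF) = 6.940 + 19.00 = 25.94 g/mol.
a³ = (4.020 × 10^-8 cm)³ = 6.496 × 10^-23 cm³.
ρ = 4 × 25.94 / (6.022 × 10²³ × 6.496 × 10^-23) = 2.652 g/cm³ = 2650 kg/m³.

2650 kg/m³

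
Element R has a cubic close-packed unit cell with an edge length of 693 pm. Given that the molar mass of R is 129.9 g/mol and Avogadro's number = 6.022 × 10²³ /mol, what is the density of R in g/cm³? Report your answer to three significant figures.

An FCC unit cell contains Z = 4 atoms.
Cell volume: a³ = (693 pm)³ = (6.930 × 10^-8 cm)³ = 3.328 × 10^-22 cm³.
ρ = Z·M/(N_A·a³) = 4 × 129.9 / (6.022 × 10²³ × 3.328 × 10^-22) = 2.593 g/cm³.

2.59 g/cm³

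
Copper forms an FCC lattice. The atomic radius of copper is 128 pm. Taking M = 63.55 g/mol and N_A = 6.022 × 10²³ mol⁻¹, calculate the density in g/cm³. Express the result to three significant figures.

8.90 g/cm³

In an FCC lattice, atoms touch along the face diagonal, so √2·a = 4r, giving a = 362.0 pm = 3.620 × 10^-8 cm.
With Z = 4, ρ = Z·M/(N_A·a³) = 4 × 63.55 / (6.022 × 10²³ × 4.745 × 10^-23) = 8.895 g/cm³.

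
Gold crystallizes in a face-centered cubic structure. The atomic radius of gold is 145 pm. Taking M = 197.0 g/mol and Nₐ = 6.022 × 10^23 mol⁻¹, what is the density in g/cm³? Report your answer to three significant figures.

In an FCC lattice, atoms touch along the face diagonal, so √2·a = 4r, giving a = 410.1 pm = 4.101 × 10^-8 cm.
With Z = 4, ρ = Z·M/(N_A·a³) = 4 × 197.0 / (6.022 × 10²³ × 6.898 × 10^-23) = 18.97 g/cm³.

19.0 g/cm³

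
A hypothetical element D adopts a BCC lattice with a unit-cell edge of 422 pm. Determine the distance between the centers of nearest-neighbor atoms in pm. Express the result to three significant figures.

In a BCC structure, atoms touch along the body diagonal, so √3·a = 4r; the nearest-neighbor distance equals 2r = 0.8660·a.
d = 0.8660 × 422 = 365 pm.

365 pm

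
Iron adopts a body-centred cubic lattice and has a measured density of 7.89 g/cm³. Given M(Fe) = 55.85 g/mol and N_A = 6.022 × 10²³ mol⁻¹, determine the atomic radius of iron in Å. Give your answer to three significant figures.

For a BCC cell (Z = 2), a³ = Z·M/(N_A·ρ) = 2 × 55.85 / (6.022 × 10²³ × 7.890) = 2.351 × 10^-23 cm³, so a = 2.865 × 10^-8 cm = 2.865 Å.
Atoms touch along the body diagonal, so √3·a = 4r, so r = 0.4330 × a = 1.24 Å.

1.24 Å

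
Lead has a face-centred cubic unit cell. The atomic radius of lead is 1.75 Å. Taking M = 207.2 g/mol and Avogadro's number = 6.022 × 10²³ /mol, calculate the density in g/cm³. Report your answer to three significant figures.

In an FCC lattice, atoms touch along the face diagonal, so √2·a = 4r, giving a = 4.950 Å = 4.950 × 10^-8 cm.
With Z = 4, ρ = Z·M/(N_A·a³) = 4 × 207.2 / (6.022 × 10²³ × 1.213 × 10^-22) = 11.35 g/cm³.

11.3 g/cm³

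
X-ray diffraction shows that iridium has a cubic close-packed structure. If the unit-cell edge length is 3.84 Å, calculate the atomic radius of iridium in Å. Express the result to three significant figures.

1.36 Å

In an FCC lattice, atoms touch along the face diagonal, so √2·a = 4r.
r = √2·a/4 = 1.4142 × 3.84 / 4 = 1.36 Å.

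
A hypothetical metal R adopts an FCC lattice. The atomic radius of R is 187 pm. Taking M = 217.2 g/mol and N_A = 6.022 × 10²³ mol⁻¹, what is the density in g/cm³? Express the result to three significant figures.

In an FCC lattice, atoms touch along the face diagonal, so √2·a = 4r, giving a = 528.9 pm = 5.289 × 10^-8 cm.
With Z = 4, ρ = Z·M/(N_A·a³) = 4 × 217.2 / (6.022 × 10²³ × 1.480 × 10^-22) = 9.750 g/cm³.

9.75 g/cm³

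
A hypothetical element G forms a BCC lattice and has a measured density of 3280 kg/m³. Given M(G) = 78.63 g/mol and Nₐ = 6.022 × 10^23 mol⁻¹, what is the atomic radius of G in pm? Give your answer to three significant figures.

For a BCC cell (Z = 2), a³ = Z·M/(N_A·ρ) = 2 × 78.63 / (6.022 × 10²³ × 3.280) = 7.962 × 10^-23 cm³, so a = 4.302 × 10^-8 cm = 430.2 pm.
Atoms touch along the body diagonal, so √3·a = 4r, so r = 0.4330 × a = 186 pm.

186 pm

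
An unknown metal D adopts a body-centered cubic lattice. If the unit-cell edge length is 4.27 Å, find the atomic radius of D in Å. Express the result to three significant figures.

In a BCC lattice, atoms touch along the body diagonal, so √3·a = 4r.
r = √3·a/4 = 1.7321 × 4.27 / 4 = 1.85 Å.

1.85 Å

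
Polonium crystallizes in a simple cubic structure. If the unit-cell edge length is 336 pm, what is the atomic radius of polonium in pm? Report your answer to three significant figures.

In a simple cubic lattice, atoms touch along the cell edge, so a = 2r.
r = a/2 = 336/2 = 168 pm.

168 pm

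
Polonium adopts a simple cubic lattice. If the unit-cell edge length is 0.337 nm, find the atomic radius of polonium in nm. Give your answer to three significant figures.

0.169 nm

In a simple cubic lattice, atoms touch along the cell edge, so a = 2r.
r = a/2 = 0.337/2 = 0.169 nm.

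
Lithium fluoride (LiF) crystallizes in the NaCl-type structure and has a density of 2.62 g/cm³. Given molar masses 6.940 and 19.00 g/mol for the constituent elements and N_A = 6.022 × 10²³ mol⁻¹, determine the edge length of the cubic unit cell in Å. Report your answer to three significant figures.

4.04 Å

M(LiF) = 25.94 g/mol; Z = 4 formula units per cell.
a³ = Z·M/(N_A·ρ) = 4 × 25.94 / (6.022 × 10²³ × 2.62) = 6.576 × 10^-23 cm³, so a = 4.036 × 10^-8 cm = 4.04 Å.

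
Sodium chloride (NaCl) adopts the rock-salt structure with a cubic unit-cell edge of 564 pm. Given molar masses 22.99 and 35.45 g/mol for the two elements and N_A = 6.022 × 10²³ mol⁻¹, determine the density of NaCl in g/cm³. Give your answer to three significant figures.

The rock-salt structure contains Z = 4 formula units per cell; M(NaCl) = 22.99 + 35.45 = 58.44 g/mol.
a³ = (5.640 × 10^-8 cm)³ = 1.794 × 10^-22 cm³.
ρ = 4 × 58.44 / (6.022 × 10²³ × 1.794 × 10^-22) = 2.164 g/cm³.

2.16 g/cm³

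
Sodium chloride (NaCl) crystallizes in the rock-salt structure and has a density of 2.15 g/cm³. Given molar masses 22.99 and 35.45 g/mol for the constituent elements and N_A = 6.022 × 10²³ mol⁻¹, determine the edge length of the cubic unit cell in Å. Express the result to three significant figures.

5.65 Å

M(NaCl) = 58.44 g/mol; Z = 4 formula units per cell.
a³ = Z·M/(N_A·ρ) = 4 × 58.44 / (6.022 × 10²³ × 2.15) = 1.805 × 10^-22 cm³, so a = 5.652 × 10^-8 cm = 5.65 Å.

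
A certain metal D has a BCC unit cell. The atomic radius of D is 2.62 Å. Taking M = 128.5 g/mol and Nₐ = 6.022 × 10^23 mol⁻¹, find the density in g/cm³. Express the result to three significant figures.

In a BCC lattice, atoms touch along the body diagonal, so √3·a = 4r, giving a = 6.051 Å = 6.051 × 10^-8 cm.
With Z = 2, ρ = Z·M/(N_A·a³) = 2 × 128.5 / (6.022 × 10²³ × 2.215 × 10^-22) = 1.927 g/cm³.

1.93 g/cm³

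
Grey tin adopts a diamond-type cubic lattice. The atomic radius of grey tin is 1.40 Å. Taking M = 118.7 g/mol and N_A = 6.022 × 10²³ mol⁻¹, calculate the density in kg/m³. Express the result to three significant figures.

In a diamond cubic lattice, nearest neighbors lie along the body diagonal with √3·a = 8r, giving a = 6.466 Å = 6.466 × 10^-8 cm.
With Z = 8, ρ = Z·M/(N_A·a³) = 8 × 118.7 / (6.022 × 10²³ × 2.704 × 10^-22) = 5.832 g/cm³ = 5830 kg/m³.

5830 kg/m³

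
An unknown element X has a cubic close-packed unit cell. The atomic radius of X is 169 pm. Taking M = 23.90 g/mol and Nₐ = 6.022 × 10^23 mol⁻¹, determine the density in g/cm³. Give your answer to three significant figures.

In an FCC lattice, atoms touch along the face diagonal, so √2·a = 4r, giving a = 478.0 pm = 4.780 × 10^-8 cm.
With Z = 4, ρ = Z·M/(N_A·a³) = 4 × 23.90 / (6.022 × 10²³ × 1.092 × 10^-22) = 1.454 g/cm³.

1.45 g/cm³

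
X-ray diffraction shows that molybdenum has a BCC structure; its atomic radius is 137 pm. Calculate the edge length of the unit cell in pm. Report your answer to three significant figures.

316 pm

In a BCC lattice, atoms touch along the body diagonal, so √3·a = 4r.
a = 4r/√3 = 4 × 137 / 1.7321 = 316 pm.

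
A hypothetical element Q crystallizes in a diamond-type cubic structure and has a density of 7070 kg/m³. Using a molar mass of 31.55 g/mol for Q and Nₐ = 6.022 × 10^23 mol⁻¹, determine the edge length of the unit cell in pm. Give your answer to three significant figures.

With Z = 8 atoms per diamond cubic cell, a³ = Z·M/(N_A·ρ) = 8 × 31.55 / (6.022 × 10²³ × 7.070 g/cm³) = 5.928 × 10^-23 cm³.
a = (5.928 × 10^-23)^(1/3) = 3.899 × 10^-8 cm = 390 pm.

390 pm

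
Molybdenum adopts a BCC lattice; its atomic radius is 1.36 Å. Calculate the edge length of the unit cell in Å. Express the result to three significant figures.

3.14 Å

In a BCC lattice, atoms touch along the body diagonal, so √3·a = 4r.
a = 4r/√3 = 4 × 1.36 / 1.7321 = 3.14 Å.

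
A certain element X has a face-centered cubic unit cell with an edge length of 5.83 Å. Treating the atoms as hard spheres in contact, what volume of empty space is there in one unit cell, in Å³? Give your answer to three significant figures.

In an FCC lattice atoms touch along the face diagonal, so √2·a = 4r, so r = 0.3536a = 2.061 Å.
V_cell = a³ = 198.2 Å³; V_atoms = 4 × (4/3)πr³ = 146.7 Å³.
Empty space = 198.2 − 146.7 = 51.4 Å³.

51.4 Å³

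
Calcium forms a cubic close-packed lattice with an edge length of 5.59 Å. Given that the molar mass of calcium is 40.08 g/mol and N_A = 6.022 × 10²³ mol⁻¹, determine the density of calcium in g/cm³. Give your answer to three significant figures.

1.52 g/cm³

An FCC unit cell contains Z = 4 atoms.
Cell volume: a³ = (5.59 Å)³ = (5.590 × 10^-8 cm)³ = 1.747 × 10^-22 cm³.
ρ = Z·M/(N_A·a³) = 4 × 40.08 / (6.022 × 10²³ × 1.747 × 10^-22) = 1.524 g/cm³.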